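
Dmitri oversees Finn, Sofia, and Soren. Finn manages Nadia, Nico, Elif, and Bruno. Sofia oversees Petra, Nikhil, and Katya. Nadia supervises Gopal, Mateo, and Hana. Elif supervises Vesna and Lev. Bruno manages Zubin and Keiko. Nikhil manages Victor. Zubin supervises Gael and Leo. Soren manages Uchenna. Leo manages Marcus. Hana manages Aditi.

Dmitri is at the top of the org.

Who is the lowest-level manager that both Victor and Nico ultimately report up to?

Victor's chain of managers is Nikhil, Sofia, Dmitri. Nico's chain of managers is Finn, Dmitri. The first manager that appears in both chains is Dmitri.

Dmitri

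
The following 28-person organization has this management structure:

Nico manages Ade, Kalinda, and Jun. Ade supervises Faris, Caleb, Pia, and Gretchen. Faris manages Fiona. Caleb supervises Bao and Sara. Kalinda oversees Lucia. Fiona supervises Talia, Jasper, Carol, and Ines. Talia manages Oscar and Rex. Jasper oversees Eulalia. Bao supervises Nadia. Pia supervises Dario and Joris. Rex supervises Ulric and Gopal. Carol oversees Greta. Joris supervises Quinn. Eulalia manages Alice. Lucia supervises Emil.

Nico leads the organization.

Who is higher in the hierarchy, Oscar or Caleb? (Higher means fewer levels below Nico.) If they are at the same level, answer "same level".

Caleb

Oscar is 5 levels below Nico; Caleb is 2. Caleb is higher.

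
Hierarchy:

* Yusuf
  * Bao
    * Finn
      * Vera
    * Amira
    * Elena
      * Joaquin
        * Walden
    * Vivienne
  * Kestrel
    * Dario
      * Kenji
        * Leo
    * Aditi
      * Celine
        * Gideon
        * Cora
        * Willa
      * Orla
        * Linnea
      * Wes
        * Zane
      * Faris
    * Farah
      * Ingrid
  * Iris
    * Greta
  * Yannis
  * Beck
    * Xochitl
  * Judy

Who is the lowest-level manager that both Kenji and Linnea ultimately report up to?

Kenji's chain of managers is Dario, Kestrel, Yusuf. Linnea's chain of managers is Orla, Aditi, Kestrel, Yusuf. The first manager that appears in both chains is Kestrel.

Kestrel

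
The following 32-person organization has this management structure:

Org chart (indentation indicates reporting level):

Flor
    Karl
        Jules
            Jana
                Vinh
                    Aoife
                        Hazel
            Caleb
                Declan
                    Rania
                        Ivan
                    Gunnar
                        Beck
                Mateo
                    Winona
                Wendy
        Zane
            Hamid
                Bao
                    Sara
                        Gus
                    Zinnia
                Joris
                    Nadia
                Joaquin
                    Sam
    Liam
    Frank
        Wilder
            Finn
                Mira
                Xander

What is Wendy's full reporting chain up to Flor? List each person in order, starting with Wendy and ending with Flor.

Wendy -> Caleb -> Jules -> Karl -> Flor

Wendy reports to Caleb. Caleb reports to Jules. Jules reports to Karl. Karl reports to Flor. Flor is at the top.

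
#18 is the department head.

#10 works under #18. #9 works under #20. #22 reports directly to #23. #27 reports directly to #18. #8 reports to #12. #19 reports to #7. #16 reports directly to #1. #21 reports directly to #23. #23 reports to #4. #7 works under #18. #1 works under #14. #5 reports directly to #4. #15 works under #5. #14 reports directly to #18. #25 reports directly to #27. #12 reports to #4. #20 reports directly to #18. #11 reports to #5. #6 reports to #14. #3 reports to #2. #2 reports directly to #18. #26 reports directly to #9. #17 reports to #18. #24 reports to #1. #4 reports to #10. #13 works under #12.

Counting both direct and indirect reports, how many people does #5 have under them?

#5 directly manages #15, #11. #15 has no reports. #11 has no reports. So #5's organization is 2 direct reports plus everyone under them: 1 + 1 = 2.

2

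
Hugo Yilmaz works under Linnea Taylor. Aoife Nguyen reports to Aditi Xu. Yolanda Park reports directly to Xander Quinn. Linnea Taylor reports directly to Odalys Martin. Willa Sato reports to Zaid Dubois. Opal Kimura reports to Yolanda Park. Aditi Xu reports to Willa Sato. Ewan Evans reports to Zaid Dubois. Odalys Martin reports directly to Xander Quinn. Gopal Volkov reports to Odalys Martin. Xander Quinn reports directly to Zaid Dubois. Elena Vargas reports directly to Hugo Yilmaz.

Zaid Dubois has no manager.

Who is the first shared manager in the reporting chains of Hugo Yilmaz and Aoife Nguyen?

Zaid Dubois

Hugo Yilmaz's chain of managers is Linnea Taylor, Odalys Martin, Xander Quinn, Zaid Dubois. Aoife Nguyen's chain of managers is Aditi Xu, Willa Sato, Zaid Dubois. The first manager that appears in both chains is Zaid Dubois.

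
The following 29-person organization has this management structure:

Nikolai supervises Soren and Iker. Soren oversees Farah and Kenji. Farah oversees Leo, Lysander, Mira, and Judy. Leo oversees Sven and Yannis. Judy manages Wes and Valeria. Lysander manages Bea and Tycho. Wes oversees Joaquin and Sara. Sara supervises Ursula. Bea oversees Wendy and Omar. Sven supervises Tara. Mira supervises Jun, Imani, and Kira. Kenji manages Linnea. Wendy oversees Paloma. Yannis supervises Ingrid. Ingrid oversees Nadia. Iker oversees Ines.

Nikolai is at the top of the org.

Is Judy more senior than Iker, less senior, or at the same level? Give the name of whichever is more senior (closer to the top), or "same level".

Judy is 3 levels below Nikolai; Iker is 1. Iker is higher.

Iker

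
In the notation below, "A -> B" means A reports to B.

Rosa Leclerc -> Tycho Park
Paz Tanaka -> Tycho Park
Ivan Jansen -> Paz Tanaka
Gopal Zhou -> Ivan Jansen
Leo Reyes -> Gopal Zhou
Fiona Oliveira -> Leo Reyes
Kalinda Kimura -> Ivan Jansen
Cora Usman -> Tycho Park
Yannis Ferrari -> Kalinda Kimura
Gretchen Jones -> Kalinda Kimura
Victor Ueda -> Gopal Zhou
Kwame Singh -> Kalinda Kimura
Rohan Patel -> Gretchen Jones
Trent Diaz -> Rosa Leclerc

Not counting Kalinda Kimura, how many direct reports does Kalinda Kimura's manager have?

1

Kalinda Kimura reports to Ivan Jansen. Ivan Jansen's other direct reports are Gopal Zhou — 1 peer.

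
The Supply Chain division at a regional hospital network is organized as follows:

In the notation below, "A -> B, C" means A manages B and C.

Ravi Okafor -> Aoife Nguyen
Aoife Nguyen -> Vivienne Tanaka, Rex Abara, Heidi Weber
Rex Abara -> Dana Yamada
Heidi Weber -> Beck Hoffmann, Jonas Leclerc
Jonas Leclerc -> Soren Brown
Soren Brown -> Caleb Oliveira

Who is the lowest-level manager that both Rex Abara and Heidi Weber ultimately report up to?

Rex Abara's chain of managers is Aoife Nguyen, Ravi Okafor. Heidi Weber's chain of managers is Aoife Nguyen, Ravi Okafor. The first manager that appears in both chains is Aoife Nguyen.

Aoife Nguyen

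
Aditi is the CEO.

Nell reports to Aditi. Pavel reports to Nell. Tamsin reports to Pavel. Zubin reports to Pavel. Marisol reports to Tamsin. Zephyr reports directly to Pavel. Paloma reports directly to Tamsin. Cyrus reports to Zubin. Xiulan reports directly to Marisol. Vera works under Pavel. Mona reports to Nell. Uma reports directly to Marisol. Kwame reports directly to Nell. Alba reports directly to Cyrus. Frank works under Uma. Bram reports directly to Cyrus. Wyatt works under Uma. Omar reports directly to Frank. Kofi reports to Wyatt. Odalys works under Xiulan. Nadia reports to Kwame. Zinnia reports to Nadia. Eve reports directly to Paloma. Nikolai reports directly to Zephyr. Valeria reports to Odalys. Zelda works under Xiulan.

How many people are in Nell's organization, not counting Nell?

Nell directly manages Pavel, Mona, Kwame. Under Pavel: Vera, Zephyr, Nikolai, Zubin, Cyrus, Bram, Alba, Tamsin, Paloma, Eve, Marisol, Uma, Wyatt, Kofi, Frank, Omar, Xiulan, Zelda, Odalys, Valeria (20). Mona has no reports. Under Kwame: Nadia, Zinnia (2). So Nell's organization is 3 direct reports plus everyone under them: 21 + 1 + 3 = 25.

25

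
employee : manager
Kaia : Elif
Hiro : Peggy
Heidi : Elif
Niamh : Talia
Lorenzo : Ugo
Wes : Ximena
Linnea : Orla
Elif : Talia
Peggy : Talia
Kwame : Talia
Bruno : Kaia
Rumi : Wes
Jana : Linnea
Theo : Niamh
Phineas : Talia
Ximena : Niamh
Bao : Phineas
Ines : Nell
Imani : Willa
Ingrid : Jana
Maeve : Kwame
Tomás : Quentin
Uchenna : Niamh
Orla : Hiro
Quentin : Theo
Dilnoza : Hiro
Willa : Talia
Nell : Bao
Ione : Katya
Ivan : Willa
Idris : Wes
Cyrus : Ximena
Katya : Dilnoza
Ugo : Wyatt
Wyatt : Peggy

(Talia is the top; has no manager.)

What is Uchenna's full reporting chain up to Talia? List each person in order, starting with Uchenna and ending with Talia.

Uchenna -> Niamh -> Talia

Uchenna reports to Niamh. Niamh reports to Talia. Talia is at the top.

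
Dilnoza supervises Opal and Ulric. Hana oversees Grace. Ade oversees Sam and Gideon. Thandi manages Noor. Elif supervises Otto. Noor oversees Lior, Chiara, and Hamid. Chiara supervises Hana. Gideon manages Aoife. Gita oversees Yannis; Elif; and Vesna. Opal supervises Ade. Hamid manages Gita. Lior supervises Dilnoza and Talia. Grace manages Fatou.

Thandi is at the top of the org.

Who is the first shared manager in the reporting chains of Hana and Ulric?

Hana's chain of managers is Chiara, Noor, Thandi. Ulric's chain of managers is Dilnoza, Lior, Noor, Thandi. The first manager that appears in both chains is Noor.

Noor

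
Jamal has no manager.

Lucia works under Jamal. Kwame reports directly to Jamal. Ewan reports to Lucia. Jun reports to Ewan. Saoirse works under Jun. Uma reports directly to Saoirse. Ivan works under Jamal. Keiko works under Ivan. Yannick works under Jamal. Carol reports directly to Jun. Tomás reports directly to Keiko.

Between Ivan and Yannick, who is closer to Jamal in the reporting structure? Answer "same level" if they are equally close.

same level

Both Ivan and Yannick are 1 level below Jamal.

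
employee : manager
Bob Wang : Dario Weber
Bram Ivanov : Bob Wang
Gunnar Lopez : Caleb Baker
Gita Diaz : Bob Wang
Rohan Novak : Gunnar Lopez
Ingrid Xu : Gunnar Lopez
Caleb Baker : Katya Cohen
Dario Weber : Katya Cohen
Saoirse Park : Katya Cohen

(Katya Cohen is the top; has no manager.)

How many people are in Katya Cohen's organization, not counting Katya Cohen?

9

Katya Cohen directly manages Dario Weber, Caleb Baker, Saoirse Park. Under Dario Weber: Bob Wang, Bram Ivanov, Gita Diaz (3). Under Caleb Baker: Gunnar Lopez, Ingrid Xu, Rohan Novak (3). Saoirse Park has no reports. So Katya Cohen's organization is 3 direct reports plus everyone under them: 4 + 4 + 1 = 9.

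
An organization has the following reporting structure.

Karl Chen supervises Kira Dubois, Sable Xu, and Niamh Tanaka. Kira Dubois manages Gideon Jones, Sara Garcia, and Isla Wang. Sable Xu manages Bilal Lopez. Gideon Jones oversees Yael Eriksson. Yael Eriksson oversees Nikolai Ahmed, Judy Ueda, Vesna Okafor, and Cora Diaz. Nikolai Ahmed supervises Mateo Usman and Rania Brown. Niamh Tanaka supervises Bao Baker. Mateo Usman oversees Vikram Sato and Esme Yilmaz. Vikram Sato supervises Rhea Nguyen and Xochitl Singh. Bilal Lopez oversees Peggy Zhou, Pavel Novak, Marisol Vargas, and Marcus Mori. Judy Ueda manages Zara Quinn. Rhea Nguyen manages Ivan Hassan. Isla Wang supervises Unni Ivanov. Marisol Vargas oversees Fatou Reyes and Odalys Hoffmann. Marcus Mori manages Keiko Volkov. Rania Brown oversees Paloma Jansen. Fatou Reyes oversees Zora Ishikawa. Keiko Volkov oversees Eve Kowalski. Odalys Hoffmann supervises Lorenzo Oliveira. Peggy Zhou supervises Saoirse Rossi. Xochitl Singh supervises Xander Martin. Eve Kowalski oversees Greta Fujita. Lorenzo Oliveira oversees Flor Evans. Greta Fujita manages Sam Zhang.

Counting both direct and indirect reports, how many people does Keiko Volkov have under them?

Keiko Volkov directly manages Eve Kowalski. Under Eve Kowalski: Greta Fujita, Sam Zhang (2). That's 3 in total.

3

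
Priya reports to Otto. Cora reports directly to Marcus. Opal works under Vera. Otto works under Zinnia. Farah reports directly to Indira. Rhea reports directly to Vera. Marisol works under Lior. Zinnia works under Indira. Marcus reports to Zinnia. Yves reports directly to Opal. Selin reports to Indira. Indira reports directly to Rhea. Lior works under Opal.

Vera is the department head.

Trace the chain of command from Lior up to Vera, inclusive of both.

Lior -> Opal -> Vera

Lior reports to Opal. Opal reports to Vera. Vera is at the top.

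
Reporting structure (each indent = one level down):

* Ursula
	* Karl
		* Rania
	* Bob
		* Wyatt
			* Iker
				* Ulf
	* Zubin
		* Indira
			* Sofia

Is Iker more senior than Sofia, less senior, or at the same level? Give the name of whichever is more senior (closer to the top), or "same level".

same level

Both Iker and Sofia are 3 levels below Ursula.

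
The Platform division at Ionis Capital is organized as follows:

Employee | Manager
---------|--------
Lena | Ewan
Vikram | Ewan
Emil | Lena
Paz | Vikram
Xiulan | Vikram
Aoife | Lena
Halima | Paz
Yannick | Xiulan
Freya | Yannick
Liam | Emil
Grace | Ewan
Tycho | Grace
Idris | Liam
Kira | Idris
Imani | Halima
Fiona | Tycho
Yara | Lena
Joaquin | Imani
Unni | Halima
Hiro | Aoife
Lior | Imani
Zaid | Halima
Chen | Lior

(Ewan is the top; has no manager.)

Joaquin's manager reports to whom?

Halima

Joaquin reports to Imani, and Imani reports to Halima. So Joaquin's skip-level manager is Halima.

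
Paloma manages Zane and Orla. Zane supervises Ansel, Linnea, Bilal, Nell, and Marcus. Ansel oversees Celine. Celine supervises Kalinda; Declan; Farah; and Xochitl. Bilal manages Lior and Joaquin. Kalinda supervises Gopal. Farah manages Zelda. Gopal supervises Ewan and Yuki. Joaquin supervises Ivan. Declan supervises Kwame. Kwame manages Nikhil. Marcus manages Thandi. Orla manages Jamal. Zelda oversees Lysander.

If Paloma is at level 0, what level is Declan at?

4

Chain from Declan up to Paloma: Declan → Celine → Ansel → Zane → Paloma. That is 4 steps up, so Declan is 4 levels below Paloma.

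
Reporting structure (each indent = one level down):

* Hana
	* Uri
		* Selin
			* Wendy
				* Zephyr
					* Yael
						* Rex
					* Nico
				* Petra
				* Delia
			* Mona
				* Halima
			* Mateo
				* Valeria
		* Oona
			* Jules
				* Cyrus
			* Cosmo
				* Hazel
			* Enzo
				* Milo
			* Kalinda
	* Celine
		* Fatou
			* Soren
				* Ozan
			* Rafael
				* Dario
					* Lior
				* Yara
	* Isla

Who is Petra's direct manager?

Petra reports directly to Wendy.

Wendy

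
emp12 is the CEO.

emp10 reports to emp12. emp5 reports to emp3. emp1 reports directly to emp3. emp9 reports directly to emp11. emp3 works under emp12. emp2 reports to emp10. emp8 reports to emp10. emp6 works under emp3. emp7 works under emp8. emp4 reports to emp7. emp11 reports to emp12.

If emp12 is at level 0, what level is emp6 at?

Chain from emp6 up to emp12: emp6 → emp3 → emp12. That is 2 steps up, so emp6 is 2 levels below emp12.

2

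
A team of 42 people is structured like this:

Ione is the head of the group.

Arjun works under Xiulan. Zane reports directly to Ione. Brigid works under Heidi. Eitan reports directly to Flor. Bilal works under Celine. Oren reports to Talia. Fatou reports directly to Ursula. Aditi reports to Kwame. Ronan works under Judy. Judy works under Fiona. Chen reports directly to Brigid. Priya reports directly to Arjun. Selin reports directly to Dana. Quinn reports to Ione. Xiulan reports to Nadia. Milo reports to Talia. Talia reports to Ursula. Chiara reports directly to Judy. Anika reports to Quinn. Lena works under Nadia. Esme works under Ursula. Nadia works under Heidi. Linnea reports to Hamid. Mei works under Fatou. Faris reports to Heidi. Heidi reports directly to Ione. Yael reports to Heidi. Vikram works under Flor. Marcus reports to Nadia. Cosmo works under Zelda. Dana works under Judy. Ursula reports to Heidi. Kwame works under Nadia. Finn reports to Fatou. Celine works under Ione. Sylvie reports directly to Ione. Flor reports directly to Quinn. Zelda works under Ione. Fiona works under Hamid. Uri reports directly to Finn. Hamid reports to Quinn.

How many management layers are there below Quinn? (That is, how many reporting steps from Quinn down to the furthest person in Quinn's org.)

The longest chain under Quinn runs Quinn → Hamid → Fiona → Judy → Dana → Selin, which is 5 levels below Quinn.

5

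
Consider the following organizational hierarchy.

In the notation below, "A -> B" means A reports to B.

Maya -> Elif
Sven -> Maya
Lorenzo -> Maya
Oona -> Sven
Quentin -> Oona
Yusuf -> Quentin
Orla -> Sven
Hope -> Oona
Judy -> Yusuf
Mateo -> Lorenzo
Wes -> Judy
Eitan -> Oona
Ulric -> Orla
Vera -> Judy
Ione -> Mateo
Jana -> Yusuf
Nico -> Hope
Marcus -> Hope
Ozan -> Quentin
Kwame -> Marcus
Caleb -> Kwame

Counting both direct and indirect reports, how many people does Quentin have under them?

6

Quentin directly manages Yusuf, Ozan. Under Yusuf: Jana, Judy, Vera, Wes (4). Ozan has no reports. So Quentin's organization is 2 direct reports plus everyone under them: 5 + 1 = 6.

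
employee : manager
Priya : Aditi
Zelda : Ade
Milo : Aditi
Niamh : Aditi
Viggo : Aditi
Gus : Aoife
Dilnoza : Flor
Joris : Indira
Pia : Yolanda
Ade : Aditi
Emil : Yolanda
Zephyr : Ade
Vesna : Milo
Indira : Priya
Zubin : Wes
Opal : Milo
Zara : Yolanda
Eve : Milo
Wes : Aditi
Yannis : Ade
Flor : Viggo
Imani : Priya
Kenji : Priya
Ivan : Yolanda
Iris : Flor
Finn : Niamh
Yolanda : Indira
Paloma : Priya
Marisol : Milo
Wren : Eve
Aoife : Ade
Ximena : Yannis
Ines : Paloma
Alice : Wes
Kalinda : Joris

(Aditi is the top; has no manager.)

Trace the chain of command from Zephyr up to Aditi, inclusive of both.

Zephyr -> Ade -> Aditi

Zephyr reports to Ade. Ade reports to Aditi. Aditi is at the top.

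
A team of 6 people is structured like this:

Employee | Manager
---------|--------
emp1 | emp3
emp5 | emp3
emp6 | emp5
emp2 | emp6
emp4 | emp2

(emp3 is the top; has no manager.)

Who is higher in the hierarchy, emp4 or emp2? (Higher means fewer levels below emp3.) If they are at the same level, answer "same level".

emp4 is 4 levels below emp3; emp2 is 3. emp2 is higher.

emp2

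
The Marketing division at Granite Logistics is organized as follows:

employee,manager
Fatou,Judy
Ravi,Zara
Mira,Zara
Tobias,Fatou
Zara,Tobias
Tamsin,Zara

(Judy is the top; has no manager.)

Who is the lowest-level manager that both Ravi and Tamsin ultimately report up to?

Zara

Ravi's chain of managers is Zara, Tobias, Fatou, Judy. Tamsin's chain of managers is Zara, Tobias, Fatou, Judy. The first manager that appears in both chains is Zara.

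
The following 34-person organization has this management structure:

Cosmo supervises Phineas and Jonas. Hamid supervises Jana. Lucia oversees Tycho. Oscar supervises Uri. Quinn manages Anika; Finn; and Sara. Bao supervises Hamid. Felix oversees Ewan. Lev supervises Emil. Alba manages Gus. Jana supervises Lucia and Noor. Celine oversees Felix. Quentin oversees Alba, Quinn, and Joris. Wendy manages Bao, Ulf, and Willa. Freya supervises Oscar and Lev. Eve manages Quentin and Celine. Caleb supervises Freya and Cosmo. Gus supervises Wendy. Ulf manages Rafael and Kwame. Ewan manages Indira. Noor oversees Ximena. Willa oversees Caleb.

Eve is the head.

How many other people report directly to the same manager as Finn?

Finn reports to Quinn. Quinn's other direct reports are Anika, Sara — 2 peers.

2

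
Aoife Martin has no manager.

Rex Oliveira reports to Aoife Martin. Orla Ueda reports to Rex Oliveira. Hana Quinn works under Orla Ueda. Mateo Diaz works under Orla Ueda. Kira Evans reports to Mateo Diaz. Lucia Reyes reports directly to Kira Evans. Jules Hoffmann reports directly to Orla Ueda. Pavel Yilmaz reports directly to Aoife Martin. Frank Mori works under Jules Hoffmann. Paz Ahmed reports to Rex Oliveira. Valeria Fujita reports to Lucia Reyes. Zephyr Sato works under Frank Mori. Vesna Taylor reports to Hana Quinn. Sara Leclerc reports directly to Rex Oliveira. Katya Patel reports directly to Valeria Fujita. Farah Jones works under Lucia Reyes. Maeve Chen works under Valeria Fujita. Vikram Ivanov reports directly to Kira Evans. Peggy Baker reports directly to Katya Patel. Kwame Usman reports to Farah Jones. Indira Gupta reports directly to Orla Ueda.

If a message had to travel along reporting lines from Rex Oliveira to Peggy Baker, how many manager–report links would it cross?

7

Peggy Baker is in Rex Oliveira's organization: the chain from Peggy Baker up to Rex Oliveira is Peggy Baker → Katya Patel → Valeria Fujita → Lucia Reyes → Kira Evans → Mateo Diaz → Orla Ueda → Rex Oliveira, which is 7 links.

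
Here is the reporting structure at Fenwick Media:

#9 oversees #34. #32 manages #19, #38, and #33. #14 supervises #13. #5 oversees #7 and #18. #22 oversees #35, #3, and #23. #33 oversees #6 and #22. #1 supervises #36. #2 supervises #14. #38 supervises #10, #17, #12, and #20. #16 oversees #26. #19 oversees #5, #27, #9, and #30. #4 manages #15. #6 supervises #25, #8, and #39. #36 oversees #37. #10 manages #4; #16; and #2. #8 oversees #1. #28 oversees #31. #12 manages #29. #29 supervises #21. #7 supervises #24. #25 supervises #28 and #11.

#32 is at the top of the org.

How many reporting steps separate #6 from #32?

2

Chain from #6 up to #32: #6 → #33 → #32. That is 2 steps up, so #6 is 2 levels below #32.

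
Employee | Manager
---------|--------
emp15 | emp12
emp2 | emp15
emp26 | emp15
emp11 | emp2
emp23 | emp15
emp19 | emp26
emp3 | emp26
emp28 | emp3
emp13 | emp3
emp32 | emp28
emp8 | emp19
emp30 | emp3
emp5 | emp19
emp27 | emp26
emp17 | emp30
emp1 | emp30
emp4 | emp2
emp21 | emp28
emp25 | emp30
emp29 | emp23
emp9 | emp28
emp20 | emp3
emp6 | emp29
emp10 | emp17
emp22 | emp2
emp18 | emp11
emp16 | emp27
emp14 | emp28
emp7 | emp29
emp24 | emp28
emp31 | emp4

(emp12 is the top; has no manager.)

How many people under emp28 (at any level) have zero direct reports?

5

The people in emp28's organization with no one reporting to them are emp24, emp14, emp9, emp21, emp32. That is 5.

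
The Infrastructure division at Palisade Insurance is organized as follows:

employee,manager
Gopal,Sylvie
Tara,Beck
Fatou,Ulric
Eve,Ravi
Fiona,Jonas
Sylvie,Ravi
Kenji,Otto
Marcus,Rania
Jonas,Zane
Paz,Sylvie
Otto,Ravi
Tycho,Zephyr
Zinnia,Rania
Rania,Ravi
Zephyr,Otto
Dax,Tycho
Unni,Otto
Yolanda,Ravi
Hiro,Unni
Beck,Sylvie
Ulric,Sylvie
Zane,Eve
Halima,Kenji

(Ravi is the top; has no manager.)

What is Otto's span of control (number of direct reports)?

Otto directly manages Zephyr, Unni, Kenji. That is 3 direct reports.

3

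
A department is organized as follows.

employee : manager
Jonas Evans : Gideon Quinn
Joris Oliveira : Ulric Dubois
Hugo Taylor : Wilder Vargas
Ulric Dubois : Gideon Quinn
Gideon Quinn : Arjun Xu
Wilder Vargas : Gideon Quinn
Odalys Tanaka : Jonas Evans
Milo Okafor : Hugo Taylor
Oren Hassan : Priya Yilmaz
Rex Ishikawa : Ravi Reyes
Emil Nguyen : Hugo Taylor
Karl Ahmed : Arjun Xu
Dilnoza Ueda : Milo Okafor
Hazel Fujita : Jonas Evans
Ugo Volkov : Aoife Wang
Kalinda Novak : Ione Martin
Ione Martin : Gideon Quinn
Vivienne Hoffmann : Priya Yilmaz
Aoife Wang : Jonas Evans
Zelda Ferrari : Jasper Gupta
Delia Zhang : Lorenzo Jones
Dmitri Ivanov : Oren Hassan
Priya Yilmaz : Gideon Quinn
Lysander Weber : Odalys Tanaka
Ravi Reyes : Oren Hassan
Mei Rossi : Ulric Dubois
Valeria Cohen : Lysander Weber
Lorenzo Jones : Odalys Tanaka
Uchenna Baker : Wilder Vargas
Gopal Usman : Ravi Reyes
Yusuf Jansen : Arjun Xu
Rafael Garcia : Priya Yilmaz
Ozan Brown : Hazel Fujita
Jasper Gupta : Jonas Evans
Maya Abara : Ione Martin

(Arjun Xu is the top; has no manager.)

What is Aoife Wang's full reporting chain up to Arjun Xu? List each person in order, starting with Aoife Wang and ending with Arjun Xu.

Aoife Wang reports to Jonas Evans. Jonas Evans reports to Gideon Quinn. Gideon Quinn reports to Arjun Xu. Arjun Xu is at the top.

Aoife Wang -> Jonas Evans -> Gideon Quinn -> Arjun Xu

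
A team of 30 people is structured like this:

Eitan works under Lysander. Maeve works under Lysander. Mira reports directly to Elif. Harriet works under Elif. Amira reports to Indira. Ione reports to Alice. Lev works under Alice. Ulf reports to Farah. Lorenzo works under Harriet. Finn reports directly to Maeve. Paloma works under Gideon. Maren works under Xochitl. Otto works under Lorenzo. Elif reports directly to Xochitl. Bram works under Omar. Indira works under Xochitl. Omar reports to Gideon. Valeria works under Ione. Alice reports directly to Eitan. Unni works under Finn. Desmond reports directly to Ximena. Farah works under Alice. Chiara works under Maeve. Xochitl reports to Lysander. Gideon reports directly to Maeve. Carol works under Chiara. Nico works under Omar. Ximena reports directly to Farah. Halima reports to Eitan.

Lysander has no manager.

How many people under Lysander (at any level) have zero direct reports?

The people in Lysander's organization with no one reporting to them are Halima, Lev, Desmond, Ulf, Valeria, Paloma, Nico, Bram, Unni, Carol, Maren, Mira, Otto, Amira. That is 14.

14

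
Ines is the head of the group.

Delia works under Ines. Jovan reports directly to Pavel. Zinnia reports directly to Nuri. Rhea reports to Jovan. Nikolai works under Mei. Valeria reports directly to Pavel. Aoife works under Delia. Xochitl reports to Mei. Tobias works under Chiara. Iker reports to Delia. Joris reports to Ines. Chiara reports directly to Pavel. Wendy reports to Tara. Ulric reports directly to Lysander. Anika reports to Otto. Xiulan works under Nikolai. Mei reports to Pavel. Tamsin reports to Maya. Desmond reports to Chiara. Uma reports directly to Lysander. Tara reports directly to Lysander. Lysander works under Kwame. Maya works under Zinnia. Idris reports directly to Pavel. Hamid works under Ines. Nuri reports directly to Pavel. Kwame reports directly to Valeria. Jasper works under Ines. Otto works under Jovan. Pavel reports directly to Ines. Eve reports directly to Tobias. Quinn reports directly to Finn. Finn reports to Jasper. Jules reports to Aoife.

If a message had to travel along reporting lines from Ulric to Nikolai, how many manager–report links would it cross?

Ulric is 4 levels below Pavel, and Nikolai is 2 levels below Pavel (their lowest common manager). The shortest path runs up from Ulric to Pavel and back down to Nikolai: 4 + 2 = 6 links.

6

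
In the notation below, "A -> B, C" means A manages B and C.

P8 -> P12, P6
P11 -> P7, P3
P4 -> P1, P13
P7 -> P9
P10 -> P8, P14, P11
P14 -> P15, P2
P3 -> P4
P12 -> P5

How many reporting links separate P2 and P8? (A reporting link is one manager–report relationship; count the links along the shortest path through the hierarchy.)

P2 is 2 levels below P10, and P8 is 1 level below P10 (their lowest common manager). The shortest path runs up from P2 to P10 and back down to P8: 2 + 1 = 3 links.

3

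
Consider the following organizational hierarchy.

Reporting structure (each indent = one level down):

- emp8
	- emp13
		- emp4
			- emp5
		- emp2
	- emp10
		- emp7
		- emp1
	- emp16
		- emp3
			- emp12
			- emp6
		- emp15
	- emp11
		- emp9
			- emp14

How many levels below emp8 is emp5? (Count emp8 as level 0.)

Chain from emp5 up to emp8: emp5 → emp4 → emp13 → emp8. That is 3 steps up, so emp5 is 3 levels below emp8.

3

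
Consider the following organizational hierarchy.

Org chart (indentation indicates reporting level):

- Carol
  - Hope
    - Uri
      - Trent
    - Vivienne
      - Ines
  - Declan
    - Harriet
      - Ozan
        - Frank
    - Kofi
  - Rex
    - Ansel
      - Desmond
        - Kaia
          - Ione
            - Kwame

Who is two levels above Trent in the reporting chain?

Hope

Trent reports to Uri, and Uri reports to Hope. So Trent's skip-level manager is Hope.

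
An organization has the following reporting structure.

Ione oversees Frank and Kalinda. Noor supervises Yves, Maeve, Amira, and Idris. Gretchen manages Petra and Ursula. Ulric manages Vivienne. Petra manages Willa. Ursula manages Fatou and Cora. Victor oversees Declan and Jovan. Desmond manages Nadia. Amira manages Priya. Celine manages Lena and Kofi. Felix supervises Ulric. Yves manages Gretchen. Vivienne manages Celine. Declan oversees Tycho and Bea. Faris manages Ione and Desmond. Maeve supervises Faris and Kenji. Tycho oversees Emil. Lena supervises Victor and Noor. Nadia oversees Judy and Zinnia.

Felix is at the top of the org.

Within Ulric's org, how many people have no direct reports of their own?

14

The people in Ulric's organization with no one reporting to them are Kofi, Jovan, Bea, Emil, Idris, Priya, Kenji, Zinnia, Judy, Kalinda, Frank, Fatou, Cora, Willa. That is 14.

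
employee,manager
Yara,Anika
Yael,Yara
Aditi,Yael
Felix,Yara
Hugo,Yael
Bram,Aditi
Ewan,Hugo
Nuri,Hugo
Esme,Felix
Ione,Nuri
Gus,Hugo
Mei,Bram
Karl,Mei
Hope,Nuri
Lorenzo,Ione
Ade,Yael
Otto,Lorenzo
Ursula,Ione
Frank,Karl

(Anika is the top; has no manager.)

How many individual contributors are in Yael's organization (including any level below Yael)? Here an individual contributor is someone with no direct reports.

7

The people in Yael's organization with no one reporting to them are Ade, Gus, Hope, Ursula, Otto, Ewan, Frank. That is 7.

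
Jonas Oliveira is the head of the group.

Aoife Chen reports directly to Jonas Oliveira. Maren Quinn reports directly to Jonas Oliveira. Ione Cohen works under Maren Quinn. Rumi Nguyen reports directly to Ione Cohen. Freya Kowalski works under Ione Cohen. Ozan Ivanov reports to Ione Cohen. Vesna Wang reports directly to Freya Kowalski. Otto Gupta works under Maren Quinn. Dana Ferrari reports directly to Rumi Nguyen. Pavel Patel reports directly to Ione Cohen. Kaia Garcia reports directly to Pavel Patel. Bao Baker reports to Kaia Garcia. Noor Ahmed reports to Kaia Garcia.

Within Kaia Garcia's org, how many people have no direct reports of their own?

2

The people in Kaia Garcia's organization with no one reporting to them are Noor Ahmed, Bao Baker. That is 2.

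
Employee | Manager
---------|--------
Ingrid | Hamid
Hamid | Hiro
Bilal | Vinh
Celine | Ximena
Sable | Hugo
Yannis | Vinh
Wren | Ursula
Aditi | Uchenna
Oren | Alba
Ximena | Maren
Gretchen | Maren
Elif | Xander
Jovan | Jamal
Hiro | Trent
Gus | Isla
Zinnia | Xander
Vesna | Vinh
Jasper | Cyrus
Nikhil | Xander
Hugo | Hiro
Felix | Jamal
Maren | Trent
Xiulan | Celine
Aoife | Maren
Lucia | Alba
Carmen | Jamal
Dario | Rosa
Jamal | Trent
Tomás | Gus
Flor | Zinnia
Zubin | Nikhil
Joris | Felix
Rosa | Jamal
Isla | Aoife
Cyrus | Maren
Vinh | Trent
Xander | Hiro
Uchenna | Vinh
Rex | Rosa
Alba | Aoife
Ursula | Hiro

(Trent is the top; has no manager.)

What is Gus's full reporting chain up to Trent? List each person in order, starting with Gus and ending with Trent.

Gus -> Isla -> Aoife -> Maren -> Trent

Gus reports to Isla. Isla reports to Aoife. Aoife reports to Maren. Maren reports to Trent. Trent is at the top.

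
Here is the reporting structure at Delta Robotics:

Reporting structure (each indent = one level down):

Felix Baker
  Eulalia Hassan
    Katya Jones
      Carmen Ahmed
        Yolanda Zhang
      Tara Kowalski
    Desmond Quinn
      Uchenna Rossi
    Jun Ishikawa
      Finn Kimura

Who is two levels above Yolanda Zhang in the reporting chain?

Katya Jones

Yolanda Zhang reports to Carmen Ahmed, and Carmen Ahmed reports to Katya Jones. So Yolanda Zhang's skip-level manager is Katya Jones.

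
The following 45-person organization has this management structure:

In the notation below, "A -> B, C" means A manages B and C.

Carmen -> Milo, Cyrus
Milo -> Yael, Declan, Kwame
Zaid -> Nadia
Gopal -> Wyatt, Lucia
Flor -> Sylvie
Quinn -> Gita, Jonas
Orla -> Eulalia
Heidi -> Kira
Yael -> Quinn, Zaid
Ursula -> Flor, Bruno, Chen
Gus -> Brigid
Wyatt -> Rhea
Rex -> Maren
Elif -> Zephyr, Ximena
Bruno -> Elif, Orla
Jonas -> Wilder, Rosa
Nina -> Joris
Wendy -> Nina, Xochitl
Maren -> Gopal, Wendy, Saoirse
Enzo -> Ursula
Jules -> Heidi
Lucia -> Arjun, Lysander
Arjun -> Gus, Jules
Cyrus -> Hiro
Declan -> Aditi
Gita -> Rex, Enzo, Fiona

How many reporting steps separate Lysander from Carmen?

9

Chain from Lysander up to Carmen: Lysander → Lucia → Gopal → Maren → Rex → Gita → Quinn → Yael → Milo → Carmen. That is 9 steps up, so Lysander is 9 levels below Carmen.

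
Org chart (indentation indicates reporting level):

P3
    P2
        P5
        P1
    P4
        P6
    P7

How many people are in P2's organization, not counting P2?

2

P2 directly manages P5, P1. P5 has no reports. P1 has no reports. So P2's organization is 2 direct reports plus everyone under them: 1 + 1 = 2.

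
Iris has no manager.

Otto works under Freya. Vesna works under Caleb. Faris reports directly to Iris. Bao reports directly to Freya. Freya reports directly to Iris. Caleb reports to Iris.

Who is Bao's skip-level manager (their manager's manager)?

Bao reports to Freya, and Freya reports to Iris. So Bao's skip-level manager is Iris.

Iris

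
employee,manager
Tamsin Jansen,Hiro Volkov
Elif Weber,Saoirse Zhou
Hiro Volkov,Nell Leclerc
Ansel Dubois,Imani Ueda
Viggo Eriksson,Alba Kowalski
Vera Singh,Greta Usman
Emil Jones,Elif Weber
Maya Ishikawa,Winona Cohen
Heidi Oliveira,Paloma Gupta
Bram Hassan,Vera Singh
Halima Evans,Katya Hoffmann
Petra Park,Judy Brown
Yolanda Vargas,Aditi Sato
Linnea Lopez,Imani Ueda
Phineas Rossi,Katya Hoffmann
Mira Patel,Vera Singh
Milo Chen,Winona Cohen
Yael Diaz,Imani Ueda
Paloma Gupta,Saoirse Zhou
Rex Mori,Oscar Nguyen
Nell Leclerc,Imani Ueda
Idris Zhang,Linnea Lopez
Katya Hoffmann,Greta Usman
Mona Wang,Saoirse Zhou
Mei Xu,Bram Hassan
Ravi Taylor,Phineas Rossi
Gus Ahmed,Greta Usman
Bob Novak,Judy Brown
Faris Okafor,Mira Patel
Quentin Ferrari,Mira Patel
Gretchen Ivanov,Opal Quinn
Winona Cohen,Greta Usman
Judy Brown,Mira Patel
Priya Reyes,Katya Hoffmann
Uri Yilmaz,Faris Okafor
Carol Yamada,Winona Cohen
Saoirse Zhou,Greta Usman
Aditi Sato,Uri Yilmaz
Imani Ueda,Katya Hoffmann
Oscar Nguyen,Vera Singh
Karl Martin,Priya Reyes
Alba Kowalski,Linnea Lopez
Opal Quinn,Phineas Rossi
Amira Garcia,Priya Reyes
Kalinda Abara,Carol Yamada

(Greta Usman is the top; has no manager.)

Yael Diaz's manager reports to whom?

Yael Diaz reports to Imani Ueda, and Imani Ueda reports to Katya Hoffmann. So Yael Diaz's skip-level manager is Katya Hoffmann.

Katya Hoffmann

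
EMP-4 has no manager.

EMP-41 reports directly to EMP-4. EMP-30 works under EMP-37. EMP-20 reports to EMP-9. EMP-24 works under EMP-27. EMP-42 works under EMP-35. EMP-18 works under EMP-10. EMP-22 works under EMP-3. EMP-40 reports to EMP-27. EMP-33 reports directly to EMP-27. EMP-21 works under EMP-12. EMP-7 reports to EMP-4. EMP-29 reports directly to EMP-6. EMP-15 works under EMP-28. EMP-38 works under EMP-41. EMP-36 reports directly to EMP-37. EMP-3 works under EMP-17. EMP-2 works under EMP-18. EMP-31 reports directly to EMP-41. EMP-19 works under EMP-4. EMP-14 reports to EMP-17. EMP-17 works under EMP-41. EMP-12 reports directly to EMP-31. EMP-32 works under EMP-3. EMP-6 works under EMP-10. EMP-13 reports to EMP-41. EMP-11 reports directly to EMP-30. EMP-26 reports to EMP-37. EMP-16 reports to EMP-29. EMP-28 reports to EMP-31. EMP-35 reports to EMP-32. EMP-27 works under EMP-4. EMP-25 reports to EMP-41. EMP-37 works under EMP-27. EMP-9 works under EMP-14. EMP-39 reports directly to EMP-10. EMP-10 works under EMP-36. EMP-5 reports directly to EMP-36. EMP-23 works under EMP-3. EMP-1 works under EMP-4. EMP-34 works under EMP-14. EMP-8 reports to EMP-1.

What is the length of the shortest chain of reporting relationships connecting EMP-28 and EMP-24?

5

EMP-28 is 3 levels below EMP-4, and EMP-24 is 2 levels below EMP-4 (their lowest common manager). The shortest path runs up from EMP-28 to EMP-4 and back down to EMP-24: 3 + 2 = 5 links.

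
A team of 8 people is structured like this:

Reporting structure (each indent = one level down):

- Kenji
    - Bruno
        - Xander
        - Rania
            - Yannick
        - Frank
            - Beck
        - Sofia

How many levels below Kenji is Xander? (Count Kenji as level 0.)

2

Chain from Xander up to Kenji: Xander → Bruno → Kenji. That is 2 steps up, so Xander is 2 levels below Kenji.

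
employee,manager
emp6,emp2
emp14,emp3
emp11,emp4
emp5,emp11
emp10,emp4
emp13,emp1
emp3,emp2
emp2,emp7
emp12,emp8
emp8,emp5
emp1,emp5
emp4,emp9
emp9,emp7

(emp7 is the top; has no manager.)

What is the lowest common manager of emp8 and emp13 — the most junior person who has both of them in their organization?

emp5

emp8's chain of managers is emp5, emp11, emp4, emp9, emp7. emp13's chain of managers is emp1, emp5, emp11, emp4, emp9, emp7. The first manager that appears in both chains is emp5.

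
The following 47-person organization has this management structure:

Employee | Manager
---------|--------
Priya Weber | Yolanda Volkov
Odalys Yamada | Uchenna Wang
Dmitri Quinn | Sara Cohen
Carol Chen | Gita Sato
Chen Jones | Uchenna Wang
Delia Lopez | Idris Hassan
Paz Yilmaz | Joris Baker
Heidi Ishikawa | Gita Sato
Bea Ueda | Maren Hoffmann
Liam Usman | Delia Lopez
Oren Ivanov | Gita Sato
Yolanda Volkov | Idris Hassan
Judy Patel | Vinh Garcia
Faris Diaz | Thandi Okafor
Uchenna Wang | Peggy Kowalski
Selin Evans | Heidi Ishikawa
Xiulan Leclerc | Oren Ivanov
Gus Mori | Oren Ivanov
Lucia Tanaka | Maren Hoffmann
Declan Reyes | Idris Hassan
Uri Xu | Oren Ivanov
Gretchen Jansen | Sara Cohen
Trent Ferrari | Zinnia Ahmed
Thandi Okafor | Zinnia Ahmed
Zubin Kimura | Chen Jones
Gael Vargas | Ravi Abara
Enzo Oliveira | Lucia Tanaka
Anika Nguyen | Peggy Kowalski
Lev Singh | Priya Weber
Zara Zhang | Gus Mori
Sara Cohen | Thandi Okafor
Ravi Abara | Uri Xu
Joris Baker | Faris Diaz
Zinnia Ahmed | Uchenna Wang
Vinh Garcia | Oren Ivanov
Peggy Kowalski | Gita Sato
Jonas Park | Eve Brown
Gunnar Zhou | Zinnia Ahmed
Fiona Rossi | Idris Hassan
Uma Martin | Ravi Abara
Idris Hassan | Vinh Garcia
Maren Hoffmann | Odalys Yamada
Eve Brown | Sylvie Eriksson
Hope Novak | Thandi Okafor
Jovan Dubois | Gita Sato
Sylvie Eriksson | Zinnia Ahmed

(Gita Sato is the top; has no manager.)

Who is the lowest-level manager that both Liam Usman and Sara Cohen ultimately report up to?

Gita Sato

Liam Usman's chain of managers is Delia Lopez, Idris Hassan, Vinh Garcia, Oren Ivanov, Gita Sato. Sara Cohen's chain of managers is Thandi Okafor, Zinnia Ahmed, Uchenna Wang, Peggy Kowalski, Gita Sato. The first manager that appears in both chains is Gita Sato.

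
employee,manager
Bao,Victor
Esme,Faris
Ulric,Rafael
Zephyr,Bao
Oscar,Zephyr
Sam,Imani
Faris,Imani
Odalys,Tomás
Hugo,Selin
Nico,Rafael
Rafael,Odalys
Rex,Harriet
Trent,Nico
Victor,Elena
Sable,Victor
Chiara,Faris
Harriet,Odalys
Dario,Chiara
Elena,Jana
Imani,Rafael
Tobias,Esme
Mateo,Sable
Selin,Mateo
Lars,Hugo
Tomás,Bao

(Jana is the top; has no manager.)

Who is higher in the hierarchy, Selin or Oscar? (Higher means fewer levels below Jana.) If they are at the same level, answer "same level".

same level

Both Selin and Oscar are 5 levels below Jana.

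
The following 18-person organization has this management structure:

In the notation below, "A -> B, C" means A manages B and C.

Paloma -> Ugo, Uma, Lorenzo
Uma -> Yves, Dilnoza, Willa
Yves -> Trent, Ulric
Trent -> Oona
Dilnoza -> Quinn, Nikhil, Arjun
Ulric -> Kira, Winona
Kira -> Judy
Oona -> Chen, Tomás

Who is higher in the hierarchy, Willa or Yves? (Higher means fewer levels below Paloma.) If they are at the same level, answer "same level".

same level

Both Willa and Yves are 2 levels below Paloma.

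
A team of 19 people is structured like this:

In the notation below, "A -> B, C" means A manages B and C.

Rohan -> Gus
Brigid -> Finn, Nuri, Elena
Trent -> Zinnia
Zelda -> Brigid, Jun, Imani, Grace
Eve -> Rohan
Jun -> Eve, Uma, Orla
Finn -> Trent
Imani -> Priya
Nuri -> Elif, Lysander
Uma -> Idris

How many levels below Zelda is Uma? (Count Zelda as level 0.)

2

Chain from Uma up to Zelda: Uma → Jun → Zelda. That is 2 steps up, so Uma is 2 levels below Zelda.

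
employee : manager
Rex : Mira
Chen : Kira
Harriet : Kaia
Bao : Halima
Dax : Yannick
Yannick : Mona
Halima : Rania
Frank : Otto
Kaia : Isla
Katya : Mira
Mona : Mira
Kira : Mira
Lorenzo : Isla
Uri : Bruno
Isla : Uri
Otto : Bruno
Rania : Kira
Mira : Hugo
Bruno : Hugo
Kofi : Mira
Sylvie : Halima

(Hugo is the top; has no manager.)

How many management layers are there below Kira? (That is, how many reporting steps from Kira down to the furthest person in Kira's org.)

The longest chain under Kira runs Kira → Rania → Halima → Sylvie, which is 3 levels below Kira.

3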